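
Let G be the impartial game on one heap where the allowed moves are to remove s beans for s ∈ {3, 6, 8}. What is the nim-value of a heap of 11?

0

Compute g(0), g(1), … for moves {3, 6, 8}:
g(0) = mex{} = 0
g(1) = mex{} = 0
g(2) = mex{} = 0
g(3) = mex{0} = 1
g(4) = mex{0} = 1
g(5) = mex{0} = 1
g(6) = mex{0,1} = 2
g(7) = mex{0,1} = 2
g(8) = mex{0,1} = 2
g(9) = mex{0,1,2} = 3
g(10) = mex{0,1,2} = 3
g(11) = mex{1,2} = 0
So g(11) = 0.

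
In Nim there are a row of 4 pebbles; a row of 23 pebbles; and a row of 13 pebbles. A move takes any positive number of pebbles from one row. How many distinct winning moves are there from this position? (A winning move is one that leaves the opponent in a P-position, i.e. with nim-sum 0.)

Bitwise XOR of the heap sizes:
  00100  (4)
  10111  (23)
  01101  (13)
  -----
  11110  (30)
The overall nim-sum is X = 30. A row of size p has a winning move iff p XOR X < p (reduce it to p XOR X).
  4: 4 XOR 30 = 26 ≥ 4 — no move.
  23: 23 XOR 30 = 9 < 23 — winning move (to 9).
  13: 13 XOR 30 = 19 ≥ 13 — no move.
That gives 1 winning move.

1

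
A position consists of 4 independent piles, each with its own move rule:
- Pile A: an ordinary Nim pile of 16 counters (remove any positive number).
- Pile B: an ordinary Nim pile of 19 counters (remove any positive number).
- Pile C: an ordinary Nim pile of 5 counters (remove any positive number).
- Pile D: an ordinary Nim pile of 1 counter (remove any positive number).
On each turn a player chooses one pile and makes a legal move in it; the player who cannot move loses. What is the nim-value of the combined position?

7

Pile A is a plain Nim pile of size 16, so its Grundy value is 16.
Pile B is a plain Nim pile of size 19, so its Grundy value is 19.
Pile C is a plain Nim pile of size 5, so its Grundy value is 5.
Pile D is a plain Nim pile of size 1, so its Grundy value is 1.
The value of a disjunctive sum is the nim-sum of the parts.
Combined value = 16 XOR 19 XOR 5 XOR 1 = 7.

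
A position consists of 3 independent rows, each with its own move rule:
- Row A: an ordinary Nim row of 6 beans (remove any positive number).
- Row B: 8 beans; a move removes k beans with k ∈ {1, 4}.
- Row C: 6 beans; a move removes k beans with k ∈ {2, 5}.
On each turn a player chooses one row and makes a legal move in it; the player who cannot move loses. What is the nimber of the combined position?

6

Row A is a plain Nim row of size 6, so its Grundy value is 6.
For row B, compute g(0), g(1), … with moves {1, 4}:
k:     0  1  2  3  4  5  6  7  8
g(k):  0  1  0  1  2  0  1  0  1
So g(8) = 1.
Build the Grundy sequence for row C with g(k) = mex{g(k−s) : s ∈ {2, 5}, s ≤ k}:
g(0) = mex{} = 0
g(1) = mex{} = 0
g(2) = mex{0} = 1
g(3) = mex{0} = 1
g(4) = mex{1} = 0
g(5) = mex{0,1} = 2
g(6) = mex{0} = 1
So g(6) = 1.
The value of a disjunctive sum is the nim-sum of the parts.
Combined value = 6 ⊕ 1 ⊕ 1 = 6.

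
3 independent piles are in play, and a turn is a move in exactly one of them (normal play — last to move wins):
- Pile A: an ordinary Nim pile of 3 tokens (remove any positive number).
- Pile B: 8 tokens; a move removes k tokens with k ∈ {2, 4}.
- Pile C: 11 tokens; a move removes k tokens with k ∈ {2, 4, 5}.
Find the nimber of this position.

Pile A is a plain Nim pile of size 3, so its Grundy value is 3.
Build the Grundy sequence for pile B with g(k) = mex{g(k−s) : s ∈ {2, 4}, s ≤ k}:
g(0) = mex{} = 0
g(1) = mex{} = 0
g(2) = mex{0} = 1
g(3) = mex{0} = 1
g(4) = mex{0,1} = 2
g(5) = mex{0,1} = 2
g(6) = mex{1,2} = 0
g(7) = mex{1,2} = 0
g(8) = mex{0,2} = 1
So g(8) = 1.
For pile C, compute g(0), g(1), … with moves {2, 4, 5}:
g(0) = mex{} = 0
g(1) = mex{} = 0
g(2) = mex{0} = 1
g(3) = mex{0} = 1
g(4) = mex{0,1} = 2
g(5) = mex{0,1} = 2
g(6) = mex{0,1,2} = 3
g(7) = mex{1,2} = 0
g(8) = mex{1,2,3} = 0
g(9) = mex{0,2} = 1
g(10) = mex{0,2,3} = 1
g(11) = mex{0,1,3} = 2
So g(11) = 2.
The value of a disjunctive sum is the nim-sum of the parts.
Combined value = 3 XOR 1 XOR 2 = 0.

0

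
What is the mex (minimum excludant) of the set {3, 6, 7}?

0

0 is not in the set, so the mex is 0.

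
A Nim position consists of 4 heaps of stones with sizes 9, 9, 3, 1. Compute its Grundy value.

Bitwise XOR of the heap sizes:
  1001  (9)
  1001  (9)
  0011  (3)
  0001  (1)
  ----
  0010  (2)

2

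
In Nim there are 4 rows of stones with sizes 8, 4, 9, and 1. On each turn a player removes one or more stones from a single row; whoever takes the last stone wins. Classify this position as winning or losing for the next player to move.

In binary:
  1000  (8)
  0100  (4)
  1001  (9)
  0001  (1)
  ----
  0100  (4)
The nim-sum is 4 ≠ 0, so this is an N-position: the player to move can win.

Winning position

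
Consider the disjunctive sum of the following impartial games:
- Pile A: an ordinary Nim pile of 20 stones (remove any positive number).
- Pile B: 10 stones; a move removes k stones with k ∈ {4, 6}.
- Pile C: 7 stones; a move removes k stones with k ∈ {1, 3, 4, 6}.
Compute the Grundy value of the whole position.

20

Pile A is a plain Nim pile of size 20, so its Grundy value is 20.
Build the Grundy sequence for pile B with g(k) = mex{g(k−s) : s ∈ {4, 6}, s ≤ k}:
g(0) = mex{} = 0
g(1) = mex{} = 0
g(2) = mex{} = 0
g(3) = mex{} = 0
g(4) = mex{0} = 1
g(5) = mex{0} = 1
g(6) = mex{0} = 1
g(7) = mex{0} = 1
g(8) = mex{0,1} = 2
g(9) = mex{0,1} = 2
g(10) = mex{1} = 0
So g(10) = 0.
Build the Grundy sequence for pile C with g(k) = mex{g(k−s) : s ∈ {1, 3, 4, 6}, s ≤ k}:
k:     0  1  2  3  4  5  6  7
g(k):  0  1  0  1  2  3  2  0
So g(7) = 0.
By the Sprague-Grundy theorem, the Grundy value of a sum of independent games is the XOR of the component values.
Combined value = 20 ⊕ 0 ⊕ 0 = 20.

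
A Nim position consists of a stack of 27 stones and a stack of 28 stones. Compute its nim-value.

7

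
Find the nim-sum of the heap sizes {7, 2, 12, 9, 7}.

7

Nim-sum: 7 ⊕ 2 ⊕ 12 ⊕ 9 ⊕ 7 = 7.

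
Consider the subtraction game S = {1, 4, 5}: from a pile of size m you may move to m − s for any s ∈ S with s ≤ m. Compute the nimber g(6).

2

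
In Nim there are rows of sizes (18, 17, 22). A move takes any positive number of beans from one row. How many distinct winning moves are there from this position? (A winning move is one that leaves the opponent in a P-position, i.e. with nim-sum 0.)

In binary:
  10010  (18)
  10001  (17)
  10110  (22)
  -----
  10101  (21)
The overall nim-sum is X = 21. A row of size p has a winning move iff p XOR X < p (reduce it to p XOR X).
  18: 18 XOR 21 = 7 < 18 — winning move (to 7).
  17: 17 XOR 21 = 4 < 17 — winning move (to 4).
  22: 22 XOR 21 = 3 < 22 — winning move (to 3).
That gives 3 winning moves.

3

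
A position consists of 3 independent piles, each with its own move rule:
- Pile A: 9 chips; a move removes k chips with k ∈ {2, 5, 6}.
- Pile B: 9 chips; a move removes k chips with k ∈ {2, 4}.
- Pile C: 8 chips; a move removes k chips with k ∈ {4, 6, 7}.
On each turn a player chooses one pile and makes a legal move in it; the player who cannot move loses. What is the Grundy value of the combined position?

For pile A, compute g(0), g(1), … with moves {2, 5, 6}:
k:     0  1  2  3  4  5  6  7  8  9
g(k):  0  0  1  1  0  2  1  3  0  2
So g(9) = 2.
For pile B, compute g(0), g(1), … with moves {2, 4}:
k:     0  1  2  3  4  5  6  7  8  9
g(k):  0  0  1  1  2  2  0  0  1  1
So g(9) = 1.
Build the Grundy sequence for pile C with g(k) = mex{g(k−s) : s ∈ {4, 6, 7}, s ≤ k}:
k:     0  1  2  3  4  5  6  7  8
g(k):  0  0  0  0  1  1  1  1  2
So g(8) = 2.
By the Sprague-Grundy theorem, the Grundy value of a sum of independent games is the XOR of the component values.
Combined value = 2 XOR 1 XOR 2 = 1.

1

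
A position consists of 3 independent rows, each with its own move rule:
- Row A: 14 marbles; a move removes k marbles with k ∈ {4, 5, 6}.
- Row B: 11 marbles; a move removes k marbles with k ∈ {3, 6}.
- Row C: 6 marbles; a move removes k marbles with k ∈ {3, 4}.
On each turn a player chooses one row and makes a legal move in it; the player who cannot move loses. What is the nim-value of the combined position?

Build the Grundy sequence for row A with g(k) = mex{g(k−s) : s ∈ {4, 5, 6}, s ≤ k}:
g(0) = mex{} = 0
g(1) = mex{} = 0
g(2) = mex{} = 0
g(3) = mex{} = 0
g(4) = mex{0} = 1
g(5) = mex{0} = 1
g(6) = mex{0} = 1
g(7) = mex{0} = 1
g(8) = mex{0,1} = 2
g(9) = mex{0,1} = 2
g(10) = mex{1} = 0
g(11) = mex{1} = 0
g(12) = mex{1,2} = 0
g(13) = mex{1,2} = 0
g(14) = mex{0,2} = 1
So g(14) = 1.
Build the Grundy sequence for row B with g(k) = mex{g(k−s) : s ∈ {3, 6}, s ≤ k}:
g(0) = mex{} = 0
g(1) = mex{} = 0
g(2) = mex{} = 0
g(3) = mex{0} = 1
g(4) = mex{0} = 1
g(5) = mex{0} = 1
g(6) = mex{0,1} = 2
g(7) = mex{0,1} = 2
g(8) = mex{0,1} = 2
g(9) = mex{1,2} = 0
g(10) = mex{1,2} = 0
g(11) = mex{1,2} = 0
So g(11) = 0.
For row C, compute g(0), g(1), … with moves {3, 4}:
k:     0  1  2  3  4  5  6
g(k):  0  0  0  1  1  1  2
So g(6) = 2.
By the Sprague-Grundy theorem, the Grundy value of a sum of independent games is the XOR of the component values.
Combined value = 1 ⊕ 0 ⊕ 2 = 3.

3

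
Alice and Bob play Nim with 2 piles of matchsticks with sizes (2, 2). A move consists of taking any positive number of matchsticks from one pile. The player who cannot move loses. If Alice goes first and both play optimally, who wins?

Nim-sum: 2 XOR 2 = 0.
The nim-sum is 0, so this is a P-position: the player to move is in a losing position under optimal play; Alice is about to move from it and so loses — Bob wins.

Bob wins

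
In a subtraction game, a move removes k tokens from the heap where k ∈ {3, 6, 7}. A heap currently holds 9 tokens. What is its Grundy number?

Compute g(0), g(1), … for moves {3, 6, 7}:
k:     0  1  2  3  4  5  6  7  8  9
g(k):  0  0  0  1  1  1  2  2  2  3
So g(9) = 3.

3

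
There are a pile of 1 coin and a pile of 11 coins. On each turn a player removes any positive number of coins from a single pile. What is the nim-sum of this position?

Write each in binary and XOR column by column:
  0001  (1)
  1011  (11)
  ----
  1010  (10)

10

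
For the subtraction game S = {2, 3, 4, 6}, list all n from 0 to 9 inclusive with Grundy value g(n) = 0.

Grundy values for subtraction set {2, 3, 4, 6}:
g(0) = mex{} = 0
g(1) = mex{} = 0
g(2) = mex{0} = 1
g(3) = mex{0} = 1
g(4) = mex{0,1} = 2
g(5) = mex{0,1} = 2
g(6) = mex{0,1,2} = 3
g(7) = mex{0,1,2} = 3
g(8) = mex{1,2,3} = 0
g(9) = mex{1,2,3} = 0
The P-positions (g = 0) in 0..9 are 0, 1, 8, 9.

0, 1, 8, 9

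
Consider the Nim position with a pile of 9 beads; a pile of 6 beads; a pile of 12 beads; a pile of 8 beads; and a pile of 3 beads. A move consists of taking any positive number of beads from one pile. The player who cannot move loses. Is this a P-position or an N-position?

Compute the nim-sum pairwise:
9 ^ 6 = 15
15 ^ 12 = 3
3 ^ 8 = 11
11 ^ 3 = 8
The nim-sum is 8 ≠ 0, so this is an N-position: the player to move can win.

N-position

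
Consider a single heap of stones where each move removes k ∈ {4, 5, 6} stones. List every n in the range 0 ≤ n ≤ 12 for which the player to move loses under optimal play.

Compute g(0), g(1), … for moves {4, 5, 6}:
g(0) = mex{} = 0
g(1) = mex{} = 0
g(2) = mex{} = 0
g(3) = mex{} = 0
g(4) = mex{0} = 1
g(5) = mex{0} = 1
g(6) = mex{0} = 1
g(7) = mex{0} = 1
g(8) = mex{0,1} = 2
g(9) = mex{0,1} = 2
g(10) = mex{1} = 0
g(11) = mex{1} = 0
g(12) = mex{1,2} = 0
The P-positions (g = 0) in 0..12 are 0, 1, 2, 3, 10, 11, 12.

0, 1, 2, 3, 10, 11, 12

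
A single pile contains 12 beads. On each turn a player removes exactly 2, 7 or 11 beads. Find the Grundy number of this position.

Grundy values for subtraction set {2, 7, 11}:
g(0) = mex{} = 0
g(1) = mex{} = 0
g(2) = mex{0} = 1
g(3) = mex{0} = 1
g(4) = mex{1} = 0
g(5) = mex{1} = 0
g(6) = mex{0} = 1
g(7) = mex{0} = 1
g(8) = mex{0,1} = 2
g(9) = mex{1} = 0
g(10) = mex{1,2} = 0
g(11) = mex{0} = 1
g(12) = mex{0} = 1
So g(12) = 1.

1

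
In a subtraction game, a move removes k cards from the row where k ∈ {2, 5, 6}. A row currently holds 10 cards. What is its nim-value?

1

Grundy values for subtraction set {2, 5, 6}:
k:     0  1  2  3  4  5  6  7  8  9 10
g(k):  0  0  1  1  0  2  1  3  0  2  1
So g(10) = 1.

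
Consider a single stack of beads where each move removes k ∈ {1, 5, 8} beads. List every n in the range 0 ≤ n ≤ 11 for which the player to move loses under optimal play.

0, 2, 4, 6

Grundy values for subtraction set {1, 5, 8}:
k:     0  1  2  3  4  5  6  7  8  9 10 11
g(k):  0  1  0  1  0  1  0  1  2  3  2  3
The P-positions (g = 0) in 0..11 are 0, 2, 4, 6.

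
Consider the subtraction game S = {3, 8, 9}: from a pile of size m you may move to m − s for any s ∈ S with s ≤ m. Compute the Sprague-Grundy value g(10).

Compute g(0), g(1), … for moves {3, 8, 9}:
g(0) = mex{} = 0
g(1) = mex{} = 0
g(2) = mex{} = 0
g(3) = mex{0} = 1
g(4) = mex{0} = 1
g(5) = mex{0} = 1
g(6) = mex{1} = 0
g(7) = mex{1} = 0
g(8) = mex{0,1} = 2
g(9) = mex{0} = 1
g(10) = mex{0} = 1
So g(10) = 1.

1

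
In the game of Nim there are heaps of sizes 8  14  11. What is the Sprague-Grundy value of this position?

13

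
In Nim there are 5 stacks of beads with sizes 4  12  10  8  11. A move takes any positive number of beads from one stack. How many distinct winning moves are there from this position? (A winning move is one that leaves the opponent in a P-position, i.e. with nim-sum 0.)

1

Compute the nim-sum pairwise:
4 ⊕ 12 = 8
8 ⊕ 10 = 2
2 ⊕ 8 = 10
10 ⊕ 11 = 1
The overall nim-sum is X = 1. A stack of size p has a winning move iff p XOR X < p (reduce it to p XOR X).
  4: 4 XOR 1 = 5 ≥ 4 — no move.
  12: 12 XOR 1 = 13 ≥ 12 — no move.
  10: 10 XOR 1 = 11 ≥ 10 — no move.
  8: 8 XOR 1 = 9 ≥ 8 — no move.
  11: 11 XOR 1 = 10 < 11 — winning move (to 10).
That gives 1 winning move.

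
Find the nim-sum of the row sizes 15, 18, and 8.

21

Write each in binary and XOR column by column:
  01111  (15)
  10010  (18)
  01000  (8)
  -----
  10101  (21)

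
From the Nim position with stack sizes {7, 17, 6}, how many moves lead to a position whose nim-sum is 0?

1

Compute the nim-sum pairwise:
7 ⊕ 17 = 22
22 ⊕ 6 = 16
The overall nim-sum is X = 16. A stack of size p has a winning move iff p XOR X < p (reduce it to p XOR X).
  7: 7 XOR 16 = 23 ≥ 7 — no move.
  17: 17 XOR 16 = 1 < 17 — winning move (to 1).
  6: 6 XOR 16 = 22 ≥ 6 — no move.
That gives 1 winning move.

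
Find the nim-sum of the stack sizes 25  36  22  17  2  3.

59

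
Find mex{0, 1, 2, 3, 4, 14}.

The values 0, 1, 2, 3, 4 are all present; 5 is the first non-negative integer missing from the set.

5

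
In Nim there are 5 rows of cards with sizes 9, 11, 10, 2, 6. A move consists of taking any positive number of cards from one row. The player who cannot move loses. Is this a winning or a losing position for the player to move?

Nim-sum: 9 ⊕ 11 ⊕ 10 ⊕ 2 ⊕ 6 = 12.
The nim-sum is 12 ≠ 0, so this is an N-position: the player to move can win.

Winning position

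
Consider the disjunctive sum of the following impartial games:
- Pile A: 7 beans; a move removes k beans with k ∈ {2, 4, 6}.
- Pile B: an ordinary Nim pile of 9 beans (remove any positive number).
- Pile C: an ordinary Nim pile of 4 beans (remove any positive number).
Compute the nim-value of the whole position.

14

For pile A, compute g(0), g(1), … with moves {2, 4, 6}:
k:     0  1  2  3  4  5  6  7
g(k):  0  0  1  1  2  2  3  3
So g(7) = 3.
Pile B is a plain Nim pile of size 9, so its Grundy value is 9.
Pile C is a plain Nim pile of size 4, so its Grundy value is 4.
By the Sprague-Grundy theorem, the Grundy value of a sum of independent games is the XOR of the component values.
Combined value = 3 XOR 9 XOR 4 = 14.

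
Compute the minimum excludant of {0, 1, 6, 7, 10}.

The values 0, 1 are all present; 2 is the first non-negative integer missing from the set.

2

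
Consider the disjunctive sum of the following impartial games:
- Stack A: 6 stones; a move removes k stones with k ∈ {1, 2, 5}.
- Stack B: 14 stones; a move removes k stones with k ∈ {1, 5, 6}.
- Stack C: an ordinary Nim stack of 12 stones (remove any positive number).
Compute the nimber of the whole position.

Build the Grundy sequence for stack A with g(k) = mex{g(k−s) : s ∈ {1, 2, 5}, s ≤ k}:
g(0) = mex{} = 0
g(1) = mex{0} = 1
g(2) = mex{0,1} = 2
g(3) = mex{1,2} = 0
g(4) = mex{0,2} = 1
g(5) = mex{0,1} = 2
g(6) = mex{1,2} = 0
So g(6) = 0.
Grundy values for stack B (subtraction set {1, 5, 6}):
g(0) = mex{} = 0
g(1) = mex{0} = 1
g(2) = mex{1} = 0
g(3) = mex{0} = 1
g(4) = mex{1} = 0
g(5) = mex{0} = 1
g(6) = mex{0,1} = 2
g(7) = mex{0,1,2} = 3
g(8) = mex{0,1,3} = 2
g(9) = mex{0,1,2} = 3
g(10) = mex{0,1,3} = 2
g(11) = mex{1,2} = 0
g(12) = mex{0,2,3} = 1
g(13) = mex{1,2,3} = 0
g(14) = mex{0,2,3} = 1
So g(14) = 1.
Stack C is a plain Nim stack of size 12, so its Grundy value is 12.
The value of a disjunctive sum is the nim-sum of the parts.
Combined value = 0 XOR 1 XOR 12 = 13.

13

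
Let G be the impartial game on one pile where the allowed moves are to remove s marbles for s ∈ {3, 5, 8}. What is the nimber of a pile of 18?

2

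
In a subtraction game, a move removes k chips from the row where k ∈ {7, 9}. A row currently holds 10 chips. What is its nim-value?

1

Build the Grundy sequence with g(k) = mex{g(k−s) : s ∈ {7, 9}, s ≤ k}:
k:     0  1  2  3  4  5  6  7  8  9 10
g(k):  0  0  0  0  0  0  0  1  1  1  1
So g(10) = 1.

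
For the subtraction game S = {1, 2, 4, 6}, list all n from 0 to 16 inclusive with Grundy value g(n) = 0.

0, 3, 8, 11, 16

Build the Grundy sequence with g(k) = mex{g(k−s) : s ∈ {1, 2, 4, 6}, s ≤ k}:
k:     0  1  2  3  4  5  6  7  8  9 10 11 12 13 14 15 16
g(k):  0  1  2  0  1  2  3  4  0  1  2  0  1  2  3  4  0
The P-positions (g = 0) in 0..16 are 0, 3, 8, 11, 16.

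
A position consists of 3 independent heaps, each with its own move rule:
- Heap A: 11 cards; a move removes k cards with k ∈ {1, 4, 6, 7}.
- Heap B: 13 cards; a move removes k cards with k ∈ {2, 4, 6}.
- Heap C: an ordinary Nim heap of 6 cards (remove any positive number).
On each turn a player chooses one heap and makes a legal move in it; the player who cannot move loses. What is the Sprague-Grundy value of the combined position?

Build the Grundy sequence for heap A with g(k) = mex{g(k−s) : s ∈ {1, 4, 6, 7}, s ≤ k}:
g(0) = mex{} = 0
g(1) = mex{0} = 1
g(2) = mex{1} = 0
g(3) = mex{0} = 1
g(4) = mex{0,1} = 2
g(5) = mex{1,2} = 0
g(6) = mex{0} = 1
g(7) = mex{0,1} = 2
g(8) = mex{0,1,2} = 3
g(9) = mex{0,1,3} = 2
g(10) = mex{1,2} = 0
g(11) = mex{0,2} = 1
So g(11) = 1.
Build the Grundy sequence for heap B with g(k) = mex{g(k−s) : s ∈ {2, 4, 6}, s ≤ k}:
k:     0  1  2  3  4  5  6  7  8  9 10 11 12 13
g(k):  0  0  1  1  2  2  3  3  0  0  1  1  2  2
So g(13) = 2.
Heap C is a plain Nim heap of size 6, so its Grundy value is 6.
By the Sprague-Grundy theorem, the Grundy value of a sum of independent games is the XOR of the component values.
Combined value = 1 ⊕ 2 ⊕ 6 = 5.

5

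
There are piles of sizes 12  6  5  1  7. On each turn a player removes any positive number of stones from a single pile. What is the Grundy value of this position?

Nim-sum: 12 ^ 6 ^ 5 ^ 1 ^ 7 = 9.

9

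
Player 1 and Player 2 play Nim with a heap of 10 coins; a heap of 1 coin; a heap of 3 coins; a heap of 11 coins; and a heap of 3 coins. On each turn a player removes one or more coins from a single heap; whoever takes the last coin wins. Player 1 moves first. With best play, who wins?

Player 2 wins

In binary:
  1010  (10)
  0001  (1)
  0011  (3)
  1011  (11)
  0011  (3)
  ----
  0000  (0)
The nim-sum is 0, so this is a P-position: the player to move is in a losing position under optimal play; Player 1 is about to move from it and so loses — Player 2 wins.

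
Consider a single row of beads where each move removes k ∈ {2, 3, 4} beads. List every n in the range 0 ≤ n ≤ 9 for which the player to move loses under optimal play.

0, 1, 6, 7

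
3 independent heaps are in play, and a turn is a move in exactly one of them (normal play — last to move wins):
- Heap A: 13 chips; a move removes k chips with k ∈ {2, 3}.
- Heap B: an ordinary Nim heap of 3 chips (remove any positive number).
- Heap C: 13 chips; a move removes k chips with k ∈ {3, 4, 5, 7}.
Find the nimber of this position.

3

Build the Grundy sequence for heap A with g(k) = mex{g(k−s) : s ∈ {2, 3}, s ≤ k}:
g(0) = mex{} = 0
g(1) = mex{} = 0
g(2) = mex{0} = 1
g(3) = mex{0} = 1
g(4) = mex{0,1} = 2
g(5) = mex{1} = 0
g(6) = mex{1,2} = 0
g(7) = mex{0,2} = 1
g(8) = mex{0} = 1
g(9) = mex{0,1} = 2
g(10) = mex{1} = 0
g(11) = mex{1,2} = 0
g(12) = mex{0,2} = 1
g(13) = mex{0} = 1
So g(13) = 1.
Heap B is a plain Nim heap of size 3, so its Grundy value is 3.
For heap C, compute g(0), g(1), … with moves {3, 4, 5, 7}:
g(0) = mex{} = 0
g(1) = mex{} = 0
g(2) = mex{} = 0
g(3) = mex{0} = 1
g(4) = mex{0} = 1
g(5) = mex{0} = 1
g(6) = mex{0,1} = 2
g(7) = mex{0,1} = 2
g(8) = mex{0,1} = 2
g(9) = mex{0,1,2} = 3
g(10) = mex{1,2} = 0
g(11) = mex{1,2} = 0
g(12) = mex{1,2,3} = 0
g(13) = mex{0,2,3} = 1
So g(13) = 1.
The value of a disjunctive sum is the nim-sum of the parts.
Combined value = 1 XOR 3 XOR 1 = 3.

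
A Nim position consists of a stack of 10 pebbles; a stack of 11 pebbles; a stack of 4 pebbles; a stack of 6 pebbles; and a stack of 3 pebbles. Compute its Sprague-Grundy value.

Nim-sum: 10 ⊕ 11 ⊕ 4 ⊕ 6 ⊕ 3 = 0.

0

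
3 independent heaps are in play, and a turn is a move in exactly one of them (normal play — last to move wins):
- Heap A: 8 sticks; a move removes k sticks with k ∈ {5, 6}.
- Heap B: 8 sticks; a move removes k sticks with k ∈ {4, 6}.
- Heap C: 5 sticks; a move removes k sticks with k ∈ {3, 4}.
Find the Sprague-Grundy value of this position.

2

Grundy values for heap A (subtraction set {5, 6}):
k:     0  1  2  3  4  5  6  7  8
g(k):  0  0  0  0  0  1  1  1  1
So g(8) = 1.
For heap B, compute g(0), g(1), … with moves {4, 6}:
k:     0  1  2  3  4  5  6  7  8
g(k):  0  0  0  0  1  1  1  1  2
So g(8) = 2.
Grundy values for heap C (subtraction set {3, 4}):
k:     0  1  2  3  4  5
g(k):  0  0  0  1  1  1
So g(5) = 1.
The value of a disjunctive sum is the nim-sum of the parts.
Combined value = 1 ⊕ 2 ⊕ 1 = 2.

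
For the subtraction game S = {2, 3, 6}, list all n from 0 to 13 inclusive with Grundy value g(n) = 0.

0, 1, 5, 9, 10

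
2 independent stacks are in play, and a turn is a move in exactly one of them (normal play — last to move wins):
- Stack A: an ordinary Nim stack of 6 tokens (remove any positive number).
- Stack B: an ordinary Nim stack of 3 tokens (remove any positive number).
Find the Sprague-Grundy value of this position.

Stack A is a plain Nim stack of size 6, so its Grundy value is 6.
Stack B is a plain Nim stack of size 3, so its Grundy value is 3.
By the Sprague-Grundy theorem, the Grundy value of a sum of independent games is the XOR of the component values.
Combined value = 6 XOR 3 = 5.

5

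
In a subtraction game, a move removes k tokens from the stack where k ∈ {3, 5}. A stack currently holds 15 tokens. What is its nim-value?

2

Grundy values for subtraction set {3, 5}:
k:     0  1  2  3  4  5  6  7  8  9 10 11 12 13 14 15
g(k):  0  0  0  1  1  1  2  2  0  0  0  1  1  1  2  2
So g(15) = 2.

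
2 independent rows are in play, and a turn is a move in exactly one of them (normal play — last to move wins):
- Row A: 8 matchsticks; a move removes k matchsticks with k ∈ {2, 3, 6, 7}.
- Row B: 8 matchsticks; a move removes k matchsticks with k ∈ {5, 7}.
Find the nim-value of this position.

Build the Grundy sequence for row A with g(k) = mex{g(k−s) : s ∈ {2, 3, 6, 7}, s ≤ k}:
g(0) = mex{} = 0
g(1) = mex{} = 0
g(2) = mex{0} = 1
g(3) = mex{0} = 1
g(4) = mex{0,1} = 2
g(5) = mex{1} = 0
g(6) = mex{0,1,2} = 3
g(7) = mex{0,2} = 1
g(8) = mex{0,1,3} = 2
So g(8) = 2.
Grundy values for row B (subtraction set {5, 7}):
k:     0  1  2  3  4  5  6  7  8
g(k):  0  0  0  0  0  1  1  1  1
So g(8) = 1.
The value of a disjunctive sum is the nim-sum of the parts.
Combined value = 2 ⊕ 1 = 3.

3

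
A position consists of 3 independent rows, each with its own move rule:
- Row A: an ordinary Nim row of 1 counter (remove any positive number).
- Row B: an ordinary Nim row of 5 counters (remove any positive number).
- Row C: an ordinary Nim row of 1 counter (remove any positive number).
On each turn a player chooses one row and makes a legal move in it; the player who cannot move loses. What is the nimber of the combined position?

5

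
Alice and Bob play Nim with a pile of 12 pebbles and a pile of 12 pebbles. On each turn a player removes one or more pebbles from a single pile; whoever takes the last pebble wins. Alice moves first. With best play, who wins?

Bob wins

Nim-sum: 12 ⊕ 12 = 0.
The nim-sum is 0, so this is a P-position: the player to move is in a losing position under optimal play; Alice is about to move from it and so loses — Bob wins.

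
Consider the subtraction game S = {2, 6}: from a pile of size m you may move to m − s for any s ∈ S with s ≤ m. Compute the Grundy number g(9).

Grundy values for subtraction set {2, 6}:
k:     0  1  2  3  4  5  6  7  8  9
g(k):  0  0  1  1  0  0  1  1  0  0
So g(9) = 0.

0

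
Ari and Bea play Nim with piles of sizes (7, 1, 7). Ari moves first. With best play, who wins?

Ari wins

Nim-sum: 7 ⊕ 1 ⊕ 7 = 1.
The nim-sum is 1 ≠ 0, so this is an N-position: the player to move can win; Ari has a winning move.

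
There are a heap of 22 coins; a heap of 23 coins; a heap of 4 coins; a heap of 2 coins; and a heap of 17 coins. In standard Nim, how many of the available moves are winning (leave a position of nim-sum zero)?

Nim-sum: 22 ^ 23 ^ 4 ^ 2 ^ 17 = 22.
The overall nim-sum is X = 22. A heap of size p has a winning move iff p XOR X < p (reduce it to p XOR X).
  22: 22 XOR 22 = 0 < 22 — winning move (to 0).
  23: 23 XOR 22 = 1 < 23 — winning move (to 1).
  4: 4 XOR 22 = 18 ≥ 4 — no move.
  2: 2 XOR 22 = 20 ≥ 2 — no move.
  17: 17 XOR 22 = 7 < 17 — winning move (to 7).
That gives 3 winning moves.

3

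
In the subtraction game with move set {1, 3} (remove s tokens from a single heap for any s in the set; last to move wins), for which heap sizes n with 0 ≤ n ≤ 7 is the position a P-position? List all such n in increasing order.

0, 2, 4, 6

Compute g(0), g(1), … for moves {1, 3}:
g(0) = mex{} = 0
g(1) = mex{0} = 1
g(2) = mex{1} = 0
g(3) = mex{0} = 1
g(4) = mex{1} = 0
g(5) = mex{0} = 1
g(6) = mex{1} = 0
g(7) = mex{0} = 1
The P-positions (g = 0) in 0..7 are 0, 2, 4, 6.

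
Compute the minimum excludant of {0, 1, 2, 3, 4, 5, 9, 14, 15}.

The values 0, 1, 2, 3, 4, 5 are all present; 6 is the first non-negative integer missing from the set.

6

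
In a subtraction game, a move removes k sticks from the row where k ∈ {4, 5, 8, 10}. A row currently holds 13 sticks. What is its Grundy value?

3

Compute g(0), g(1), … for moves {4, 5, 8, 10}:
g(0) = mex{} = 0
g(1) = mex{} = 0
g(2) = mex{} = 0
g(3) = mex{} = 0
g(4) = mex{0} = 1
g(5) = mex{0} = 1
g(6) = mex{0} = 1
g(7) = mex{0} = 1
g(8) = mex{0,1} = 2
g(9) = mex{0,1} = 2
g(10) = mex{0,1} = 2
g(11) = mex{0,1} = 2
g(12) = mex{0,1,2} = 3
g(13) = mex{0,1,2} = 3
So g(13) = 3.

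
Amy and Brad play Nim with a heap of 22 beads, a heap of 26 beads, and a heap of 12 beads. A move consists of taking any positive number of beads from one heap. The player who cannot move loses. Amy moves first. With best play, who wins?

Brad wins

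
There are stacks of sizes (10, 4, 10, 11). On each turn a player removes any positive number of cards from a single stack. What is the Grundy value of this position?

Compute the nim-sum pairwise:
10 ⊕ 4 = 14
14 ⊕ 10 = 4
4 ⊕ 11 = 15

15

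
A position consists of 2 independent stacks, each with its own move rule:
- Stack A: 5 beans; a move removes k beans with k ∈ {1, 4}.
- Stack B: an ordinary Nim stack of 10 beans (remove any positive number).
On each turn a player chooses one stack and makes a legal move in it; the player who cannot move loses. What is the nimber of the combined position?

10

Build the Grundy sequence for stack A with g(k) = mex{g(k−s) : s ∈ {1, 4}, s ≤ k}:
k:     0  1  2  3  4  5
g(k):  0  1  0  1  2  0
So g(5) = 0.
Stack B is a plain Nim stack of size 10, so its Grundy value is 10.
By the Sprague-Grundy theorem, the Grundy value of a sum of independent games is the XOR of the component values.
Combined value = 0 ⊕ 10 = 10.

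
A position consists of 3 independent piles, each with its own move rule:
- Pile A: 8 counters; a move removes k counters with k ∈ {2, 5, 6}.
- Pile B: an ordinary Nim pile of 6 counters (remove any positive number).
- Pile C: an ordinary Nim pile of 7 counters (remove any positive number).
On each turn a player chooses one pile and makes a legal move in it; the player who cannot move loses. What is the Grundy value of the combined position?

1

For pile A, compute g(0), g(1), … with moves {2, 5, 6}:
k:     0  1  2  3  4  5  6  7  8
g(k):  0  0  1  1  0  2  1  3  0
So g(8) = 0.
Pile B is a plain Nim pile of size 6, so its Grundy value is 6.
Pile C is a plain Nim pile of size 7, so its Grundy value is 7.
By the Sprague-Grundy theorem, the Grundy value of a sum of independent games is the XOR of the component values.
Combined value = 0 ⊕ 6 ⊕ 7 = 1.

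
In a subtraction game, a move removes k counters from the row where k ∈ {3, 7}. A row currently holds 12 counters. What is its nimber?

0

Compute g(0), g(1), … for moves {3, 7}:
k:     0  1  2  3  4  5  6  7  8  9 10 11 12
g(k):  0  0  0  1  1  1  0  2  2  1  0  0  0
So g(12) = 0.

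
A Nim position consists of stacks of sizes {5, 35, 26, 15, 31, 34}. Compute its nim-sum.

14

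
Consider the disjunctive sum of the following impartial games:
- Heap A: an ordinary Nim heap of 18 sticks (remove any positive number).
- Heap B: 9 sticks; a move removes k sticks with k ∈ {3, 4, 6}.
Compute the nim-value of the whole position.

Heap A is a plain Nim heap of size 18, so its Grundy value is 18.
Build the Grundy sequence for heap B with g(k) = mex{g(k−s) : s ∈ {3, 4, 6}, s ≤ k}:
g(0) = mex{} = 0
g(1) = mex{} = 0
g(2) = mex{} = 0
g(3) = mex{0} = 1
g(4) = mex{0} = 1
g(5) = mex{0} = 1
g(6) = mex{0,1} = 2
g(7) = mex{0,1} = 2
g(8) = mex{0,1} = 2
g(9) = mex{1,2} = 0
So g(9) = 0.
By the Sprague-Grundy theorem, the Grundy value of a sum of independent games is the XOR of the component values.
Combined value = 18 XOR 0 = 18.

18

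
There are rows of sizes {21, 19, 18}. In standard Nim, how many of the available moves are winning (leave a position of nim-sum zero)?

3

Nim-sum: 21 ^ 19 ^ 18 = 20.
The overall nim-sum is X = 20. A row of size p has a winning move iff p XOR X < p (reduce it to p XOR X).
  21: 21 XOR 20 = 1 < 21 — winning move (to 1).
  19: 19 XOR 20 = 7 < 19 — winning move (to 7).
  18: 18 XOR 20 = 6 < 18 — winning move (to 6).
That gives 3 winning moves.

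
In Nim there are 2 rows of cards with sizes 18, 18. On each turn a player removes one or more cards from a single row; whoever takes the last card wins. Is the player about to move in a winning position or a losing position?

Compute the nim-sum pairwise:
18 ^ 18 = 0
The nim-sum is 0, so this is a P-position: the player to move is in a losing position under optimal play.

Losing position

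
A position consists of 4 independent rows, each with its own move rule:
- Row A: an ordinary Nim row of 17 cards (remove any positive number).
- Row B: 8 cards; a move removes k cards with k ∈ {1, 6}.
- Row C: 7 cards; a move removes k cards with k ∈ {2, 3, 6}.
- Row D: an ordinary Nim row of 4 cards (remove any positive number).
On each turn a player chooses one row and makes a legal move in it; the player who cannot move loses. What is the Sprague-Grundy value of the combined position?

21

Row A is a plain Nim row of size 17, so its Grundy value is 17.
Build the Grundy sequence for row B with g(k) = mex{g(k−s) : s ∈ {1, 6}, s ≤ k}:
k:     0  1  2  3  4  5  6  7  8
g(k):  0  1  0  1  0  1  2  0  1
So g(8) = 1.
Grundy values for row C (subtraction set {2, 3, 6}):
k:     0  1  2  3  4  5  6  7
g(k):  0  0  1  1  2  0  3  1
So g(7) = 1.
Row D is a plain Nim row of size 4, so its Grundy value is 4.
The value of a disjunctive sum is the nim-sum of the parts.
Combined value = 17 ⊕ 1 ⊕ 1 ⊕ 4 = 21.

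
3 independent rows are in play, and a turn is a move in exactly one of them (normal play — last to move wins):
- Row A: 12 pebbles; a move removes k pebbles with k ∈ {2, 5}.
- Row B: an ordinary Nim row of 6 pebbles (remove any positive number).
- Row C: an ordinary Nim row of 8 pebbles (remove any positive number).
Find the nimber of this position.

Build the Grundy sequence for row A with g(k) = mex{g(k−s) : s ∈ {2, 5}, s ≤ k}:
k:     0  1  2  3  4  5  6  7  8  9 10 11 12
g(k):  0  0  1  1  0  2  1  0  0  1  1  0  2
So g(12) = 2.
Row B is a plain Nim row of size 6, so its Grundy value is 6.
Row C is a plain Nim row of size 8, so its Grundy value is 8.
By the Sprague-Grundy theorem, the Grundy value of a sum of independent games is the XOR of the component values.
Combined value = 2 XOR 6 XOR 8 = 12.

12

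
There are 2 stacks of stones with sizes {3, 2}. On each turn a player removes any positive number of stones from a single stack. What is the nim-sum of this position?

1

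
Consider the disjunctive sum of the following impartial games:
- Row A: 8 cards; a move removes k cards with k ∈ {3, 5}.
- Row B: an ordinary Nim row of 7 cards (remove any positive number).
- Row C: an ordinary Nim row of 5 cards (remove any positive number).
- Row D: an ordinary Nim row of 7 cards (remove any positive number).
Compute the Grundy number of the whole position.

5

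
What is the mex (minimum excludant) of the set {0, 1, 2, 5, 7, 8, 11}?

3

The values 0, 1, 2 are all present; 3 is the first non-negative integer missing from the set.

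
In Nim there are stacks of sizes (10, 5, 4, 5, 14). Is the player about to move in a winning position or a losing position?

Losing position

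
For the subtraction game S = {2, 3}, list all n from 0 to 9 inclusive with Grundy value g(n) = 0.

0, 1, 5, 6

Compute g(0), g(1), … for moves {2, 3}:
k:     0  1  2  3  4  5  6  7  8  9
g(k):  0  0  1  1  2  0  0  1  1  2
The P-positions (g = 0) in 0..9 are 0, 1, 5, 6.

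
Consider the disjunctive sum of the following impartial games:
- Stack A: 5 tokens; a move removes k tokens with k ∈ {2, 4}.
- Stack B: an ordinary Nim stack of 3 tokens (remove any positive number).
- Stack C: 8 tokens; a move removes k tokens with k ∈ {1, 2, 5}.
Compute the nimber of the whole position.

3

Grundy values for stack A (subtraction set {2, 4}):
g(0) = mex{} = 0
g(1) = mex{} = 0
g(2) = mex{0} = 1
g(3) = mex{0} = 1
g(4) = mex{0,1} = 2
g(5) = mex{0,1} = 2
So g(5) = 2.
Stack B is a plain Nim stack of size 3, so its Grundy value is 3.
Grundy values for stack C (subtraction set {1, 2, 5}):
k:     0  1  2  3  4  5  6  7  8
g(k):  0  1  2  0  1  2  0  1  2
So g(8) = 2.
By the Sprague-Grundy theorem, the Grundy value of a sum of independent games is the XOR of the component values.
Combined value = 2 ⊕ 3 ⊕ 2 = 3.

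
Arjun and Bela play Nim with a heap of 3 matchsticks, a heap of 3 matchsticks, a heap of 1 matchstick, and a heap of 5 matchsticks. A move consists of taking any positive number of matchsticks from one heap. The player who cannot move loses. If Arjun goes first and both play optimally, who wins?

Compute the nim-sum pairwise:
3 XOR 3 = 0
0 XOR 1 = 1
1 XOR 5 = 4
The nim-sum is 4 ≠ 0, so this is an N-position: the player to move can win; Arjun has a winning move.

Arjun wins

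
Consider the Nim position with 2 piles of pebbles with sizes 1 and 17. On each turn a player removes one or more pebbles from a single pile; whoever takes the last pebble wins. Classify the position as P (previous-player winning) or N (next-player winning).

N-position

In binary:
  00001  (1)
  10001  (17)
  -----
  10000  (16)
The nim-sum is 16 ≠ 0, so this is an N-position: the player to move can win.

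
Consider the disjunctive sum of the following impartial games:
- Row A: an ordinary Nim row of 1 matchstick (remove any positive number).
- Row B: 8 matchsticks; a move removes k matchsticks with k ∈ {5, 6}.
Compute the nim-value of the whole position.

Row A is a plain Nim row of size 1, so its Grundy value is 1.
Grundy values for row B (subtraction set {5, 6}):
g(0) = mex{} = 0
g(1) = mex{} = 0
g(2) = mex{} = 0
g(3) = mex{} = 0
g(4) = mex{} = 0
g(5) = mex{0} = 1
g(6) = mex{0} = 1
g(7) = mex{0} = 1
g(8) = mex{0} = 1
So g(8) = 1.
By the Sprague-Grundy theorem, the Grundy value of a sum of independent games is the XOR of the component values.
Combined value = 1 XOR 1 = 0.

0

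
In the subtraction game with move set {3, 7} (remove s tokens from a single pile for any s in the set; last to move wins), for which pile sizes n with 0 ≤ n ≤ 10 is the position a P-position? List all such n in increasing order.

0, 1, 2, 6, 10

Build the Grundy sequence with g(k) = mex{g(k−s) : s ∈ {3, 7}, s ≤ k}:
k:     0  1  2  3  4  5  6  7  8  9 10
g(k):  0  0  0  1  1  1  0  2  2  1  0
The P-positions (g = 0) in 0..10 are 0, 1, 2, 6, 10.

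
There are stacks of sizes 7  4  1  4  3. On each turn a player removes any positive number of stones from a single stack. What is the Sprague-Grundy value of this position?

5

Compute the nim-sum pairwise:
7 ⊕ 4 = 3
3 ⊕ 1 = 2
2 ⊕ 4 = 6
6 ⊕ 3 = 5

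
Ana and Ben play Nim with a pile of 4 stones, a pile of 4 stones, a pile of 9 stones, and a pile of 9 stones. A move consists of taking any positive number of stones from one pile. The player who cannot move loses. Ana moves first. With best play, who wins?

Nim-sum: 4 ^ 4 ^ 9 ^ 9 = 0.
The nim-sum is 0, so this is a P-position: the player to move is in a losing position under optimal play; Ana is about to move from it and so loses — Ben wins.

Ben wins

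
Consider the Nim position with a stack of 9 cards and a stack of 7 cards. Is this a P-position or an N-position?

N-position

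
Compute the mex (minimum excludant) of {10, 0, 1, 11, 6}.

2

The values 0, 1 are all present; 2 is the first non-negative integer missing from the set.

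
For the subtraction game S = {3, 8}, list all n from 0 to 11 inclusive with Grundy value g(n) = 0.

0, 1, 2, 6, 7, 11

Compute g(0), g(1), … for moves {3, 8}:
k:     0  1  2  3  4  5  6  7  8  9 10 11
g(k):  0  0  0  1  1  1  0  0  2  1  1  0
The P-positions (g = 0) in 0..11 are 0, 1, 2, 6, 7, 11.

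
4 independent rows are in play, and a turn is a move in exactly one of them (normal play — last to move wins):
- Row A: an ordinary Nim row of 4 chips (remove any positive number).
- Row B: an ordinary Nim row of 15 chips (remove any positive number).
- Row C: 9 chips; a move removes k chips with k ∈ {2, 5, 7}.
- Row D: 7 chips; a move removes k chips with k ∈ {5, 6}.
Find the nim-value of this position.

Row A is a plain Nim row of size 4, so its Grundy value is 4.
Row B is a plain Nim row of size 15, so its Grundy value is 15.
Grundy values for row C (subtraction set {2, 5, 7}):
g(0) = mex{} = 0
g(1) = mex{} = 0
g(2) = mex{0} = 1
g(3) = mex{0} = 1
g(4) = mex{1} = 0
g(5) = mex{0,1} = 2
g(6) = mex{0} = 1
g(7) = mex{0,1,2} = 3
g(8) = mex{0,1} = 2
g(9) = mex{0,1,3} = 2
So g(9) = 2.
For row D, compute g(0), g(1), … with moves {5, 6}:
g(0) = mex{} = 0
g(1) = mex{} = 0
g(2) = mex{} = 0
g(3) = mex{} = 0
g(4) = mex{} = 0
g(5) = mex{0} = 1
g(6) = mex{0} = 1
g(7) = mex{0} = 1
So g(7) = 1.
The value of a disjunctive sum is the nim-sum of the parts.
Combined value = 4 ⊕ 15 ⊕ 2 ⊕ 1 = 8.

8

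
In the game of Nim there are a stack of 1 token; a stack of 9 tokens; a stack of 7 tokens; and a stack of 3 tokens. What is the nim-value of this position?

In binary:
  0001  (1)
  1001  (9)
  0111  (7)
  0011  (3)
  ----
  1100  (12)

12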